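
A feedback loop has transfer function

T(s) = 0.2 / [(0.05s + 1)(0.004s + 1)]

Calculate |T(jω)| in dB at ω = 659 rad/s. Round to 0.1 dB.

-53.3 dB

At ω = 659 rad/s:
pole (1 + j659·0.05) = 1 + j32.95 → |·| ≈ 32.965, ∠ ≈ 88.26°
pole (1 + j659·0.004) = 1 + j2.636 → |·| ≈ 2.8193, ∠ ≈ 69.23°
|T| = 0.2 · 1 / (32.965 · 2.8193) ≈ 0.002152
Gain = 20 log₁₀(0.002152) ≈ -53.34 dB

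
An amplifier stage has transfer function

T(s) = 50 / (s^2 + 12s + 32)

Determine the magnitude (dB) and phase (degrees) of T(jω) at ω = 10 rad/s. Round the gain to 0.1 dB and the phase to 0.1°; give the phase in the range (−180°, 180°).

-8.8 dB, -119.5°

Substitute s = j10:
Numerator: 50 = 50 + j0
Denominator: (j10)^2 + 12(j10) + 32 = -68 + j120
|N| = √(50² + 0²) ≈ 50, ∠N ≈ 0.00°
|D| = √(68² + 120²) ≈ 137.93, ∠D ≈ 119.54°
|T| = 50 / 137.93 ≈ 0.3625
Gain = 20 log₁₀(0.3625) ≈ -8.81 dB
∠T = 0.00° − 119.54° = -119.54°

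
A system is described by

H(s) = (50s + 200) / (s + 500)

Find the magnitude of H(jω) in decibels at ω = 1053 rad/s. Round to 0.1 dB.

33.1 dB

Substitute s = j1053:
Numerator: 50(j1053) + 200 = 200 + j52650
Denominator: (j1053) + 500 = 500 + j1053
|N| = √(200² + 52650²) ≈ 52650, ∠N ≈ 89.78°
|D| = √(500² + 1053²) ≈ 1165.7, ∠D ≈ 64.60°
|H| = 52650 / 1165.7 ≈ 45.166
Gain = 20 log₁₀(45.166) ≈ 33.10 dB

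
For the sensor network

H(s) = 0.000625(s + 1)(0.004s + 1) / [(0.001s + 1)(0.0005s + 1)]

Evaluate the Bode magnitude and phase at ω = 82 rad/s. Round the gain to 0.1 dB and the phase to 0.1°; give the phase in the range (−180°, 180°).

At ω = 82 rad/s:
zero (1 + j82·1) = 1 + j82 → |·| ≈ 82.006, ∠ ≈ 89.30°
zero (1 + j82·0.004) = 1 + j0.328 → |·| ≈ 1.0524, ∠ ≈ 18.16°
pole (1 + j82·0.001) = 1 + j0.082 → |·| ≈ 1.0034, ∠ ≈ 4.69°
pole (1 + j82·0.0005) = 1 + j0.041 → |·| ≈ 1.0008, ∠ ≈ 2.35°
|H| = 0.000625 · 82.006 · 1.0524 / (1.0034 · 1.0008) ≈ 0.053714
Gain = 20 log₁₀(0.053714) ≈ -25.40 dB
∠H = (89.30° + 18.16°) − (4.69° + 2.35°) = 100.42°

-25.4 dB, 100.4°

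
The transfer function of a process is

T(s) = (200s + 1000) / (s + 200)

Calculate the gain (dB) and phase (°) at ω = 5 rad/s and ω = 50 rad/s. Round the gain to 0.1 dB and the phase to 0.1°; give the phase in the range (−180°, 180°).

ω = 5: 17.0 dB, 43.6°; ω = 50: 33.8 dB, 70.3°

Substitute s = j5:
Numerator: 200(j5) + 1000 = 1000 + j1000
Denominator: (j5) + 200 = 200 + j5
|N| = √(1000² + 1000²) ≈ 1414.2, ∠N ≈ 45.00°
|D| = √(200² + 5²) ≈ 200.06, ∠D ≈ 1.43°
|T| = 1414.2 / 200.06 ≈ 7.0689
Gain = 20 log₁₀(7.0689) ≈ 16.99 dB
∠T = 45.00° − 1.43° = 43.57°

Substitute s = j50:
Numerator: 200(j50) + 1000 = 1000 + j10000
Denominator: (j50) + 200 = 200 + j50
|N| = √(1000² + 10000²) ≈ 10050, ∠N ≈ 84.29°
|D| = √(200² + 50²) ≈ 206.16, ∠D ≈ 14.04°
|T| = 10050 / 206.16 ≈ 48.749
Gain = 20 log₁₀(48.749) ≈ 33.76 dB
∠T = 84.29° − 14.04° = 70.25°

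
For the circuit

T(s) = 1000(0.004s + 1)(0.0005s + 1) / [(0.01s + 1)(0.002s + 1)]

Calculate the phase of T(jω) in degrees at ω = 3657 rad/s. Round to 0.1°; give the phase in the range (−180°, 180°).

At ω = 3657 rad/s:
zero (1 + j3657·0.004) = 1 + j14.628 → |·| ≈ 14.662, ∠ ≈ 86.09°
zero (1 + j3657·0.0005) = 1 + j1.8285 → |·| ≈ 2.0841, ∠ ≈ 61.33°
pole (1 + j3657·0.01) = 1 + j36.57 → |·| ≈ 36.584, ∠ ≈ 88.43°
pole (1 + j3657·0.002) = 1 + j7.314 → |·| ≈ 7.382, ∠ ≈ 82.21°
∠T = (86.09° + 61.33°) − (88.43° + 82.21°) = -23.22°

-23.2°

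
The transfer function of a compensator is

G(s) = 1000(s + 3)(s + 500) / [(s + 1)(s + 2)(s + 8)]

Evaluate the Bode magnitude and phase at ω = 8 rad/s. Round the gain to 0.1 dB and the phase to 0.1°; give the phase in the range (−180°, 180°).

At s = jω = j8:
zero (s+3): 3 + j8 → |·| = √(3²+8²) = √73 ≈ 8.544, ∠ = arctan(8/3) ≈ 69.44°
zero (s+500): 500 + j8 → |·| = √(500²+8²) = √250064 ≈ 500.06, ∠ = arctan(8/500) ≈ 0.92°
pole (s+1): 1 + j8 → |·| = √(1²+8²) = √65 ≈ 8.0623, ∠ = arctan(8/1) ≈ 82.87°
pole (s+2): 2 + j8 → |·| = √(2²+8²) = √68 ≈ 8.2462, ∠ = arctan(8/2) ≈ 75.96°
pole (s+8): 8 + j8 → |·| = √(8²+8²) = √128 ≈ 11.314, ∠ = arctan(8/8) ≈ 45.00°
|G| = 1000 · 4272.5 / 752.19 ≈ 5680.1
Gain = 20 log₁₀(5680.1) ≈ 75.09 dB
∠G = 70.36° − 203.83° = -133.47°

75.1 dB, -133.5°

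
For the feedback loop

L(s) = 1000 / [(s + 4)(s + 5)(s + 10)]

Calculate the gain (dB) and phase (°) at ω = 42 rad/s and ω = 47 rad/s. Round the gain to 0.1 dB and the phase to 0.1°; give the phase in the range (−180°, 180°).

At s = jω = j42:
pole (s+4): 4 + j42 → |·| = √(4²+42²) = √1780 ≈ 42.19, ∠ = arctan(42/4) ≈ 84.56°
pole (s+5): 5 + j42 → |·| = √(5²+42²) = √1789 ≈ 42.297, ∠ = arctan(42/5) ≈ 83.21°
pole (s+10): 10 + j42 → |·| = √(10²+42²) = √1864 ≈ 43.174, ∠ = arctan(42/10) ≈ 76.61°
|L| = 1000 / 77044 ≈ 0.01298
Gain = 20 log₁₀(0.01298) ≈ -37.73 dB
∠L = 0.00° − 244.38° = -244.38° ≡ 115.62° (principal value)

At s = jω = j47:
pole (s+4): 4 + j47 → |·| = √(4²+47²) = √2225 ≈ 47.17, ∠ = arctan(47/4) ≈ 85.14°
pole (s+5): 5 + j47 → |·| = √(5²+47²) = √2234 ≈ 47.265, ∠ = arctan(47/5) ≈ 83.93°
pole (s+10): 10 + j47 → |·| = √(10²+47²) = √2309 ≈ 48.052, ∠ = arctan(47/10) ≈ 77.99°
|L| = 1000 / 1.0713e+05 ≈ 0.0093345
Gain = 20 log₁₀(0.0093345) ≈ -40.60 dB
∠L = 0.00° − 247.06° = -247.06° ≡ 112.94° (principal value)

ω = 42: -37.7 dB, 115.6°; ω = 47: -40.6 dB, 112.9°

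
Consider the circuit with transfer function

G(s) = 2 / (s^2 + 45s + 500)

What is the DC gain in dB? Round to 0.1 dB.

G(0) = 2 / 500 = 0.004
20 log₁₀(0.004) ≈ -47.96 dB

-48.0 dB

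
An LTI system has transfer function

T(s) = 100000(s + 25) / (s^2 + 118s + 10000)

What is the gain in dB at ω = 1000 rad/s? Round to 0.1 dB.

40.0 dB

At s = jω = j1000:
zero (s+25): 25 + j1000 → |·| = √(25²+1000²) = √1000625 ≈ 1000.3, ∠ = arctan(1000/25) ≈ 88.57°
quadratic: (j1000)² + 118·j1000 + 10000 = -990000 + j118000 → |·| ≈ 9.9701e+05, ∠ ≈ 173.20°
|T| = 100000 · 1000.3 / 9.9701e+05 ≈ 100.33
Gain = 20 log₁₀(100.33) ≈ 40.03 dB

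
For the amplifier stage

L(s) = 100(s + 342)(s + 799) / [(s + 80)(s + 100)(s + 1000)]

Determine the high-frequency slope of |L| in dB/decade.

-20 dB/decade

Each pole contributes −20 dB/decade at high frequency; each zero contributes +20 dB/decade.
Net: 2 zero(s) − 3 pole(s) → -20 dB/decade.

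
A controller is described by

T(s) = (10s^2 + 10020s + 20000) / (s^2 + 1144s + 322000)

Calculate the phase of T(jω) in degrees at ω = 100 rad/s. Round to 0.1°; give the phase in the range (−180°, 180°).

Substitute s = j100:
Numerator: 10(j100)^2 + 10020(j100) + 20000 = -80000 + j1002000
Denominator: (j100)^2 + 1144(j100) + 322000 = 312000 + j114400
|N| = √(80000² + 1002000²) ≈ 1.0052e+06, ∠N ≈ 94.56°
|D| = √(312000² + 114400²) ≈ 3.3231e+05, ∠D ≈ 20.14°
∠T = 94.56° − 20.14° = 74.42°

74.4°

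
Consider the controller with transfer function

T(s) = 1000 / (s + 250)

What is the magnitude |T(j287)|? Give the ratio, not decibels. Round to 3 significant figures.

Substitute s = j287:
Numerator: 1000 = 1000 + j0
Denominator: (j287) + 250 = 250 + j287
|N| = √(1000² + 0²) ≈ 1000, ∠N ≈ 0.00°
|D| = √(250² + 287²) ≈ 380.62, ∠D ≈ 48.94°
|T| = 1000 / 380.62 ≈ 2.6273

2.63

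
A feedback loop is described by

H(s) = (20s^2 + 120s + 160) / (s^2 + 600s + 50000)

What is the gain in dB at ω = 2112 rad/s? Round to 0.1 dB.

Substitute s = j2112:
Numerator: 20(j2112)^2 + 120(j2112) + 160 = -89210720 + j253440
Denominator: (j2112)^2 + 600(j2112) + 50000 = -4410544 + j1267200
|N| = √(89210720² + 253440²) ≈ 8.9211e+07, ∠N ≈ 179.84°
|D| = √(4410544² + 1267200²) ≈ 4.589e+06, ∠D ≈ 163.97°
|H| = 8.9211e+07 / 4.589e+06 ≈ 19.44
Gain = 20 log₁₀(19.44) ≈ 25.77 dB

25.8 dB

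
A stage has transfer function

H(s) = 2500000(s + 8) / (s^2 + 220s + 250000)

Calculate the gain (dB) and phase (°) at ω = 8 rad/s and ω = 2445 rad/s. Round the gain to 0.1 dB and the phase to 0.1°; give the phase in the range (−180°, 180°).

ω = 8: 41.1 dB, 44.6°; ω = 2445: 60.5 dB, -84.8°

At s = jω = j8:
zero (s+8): 8 + j8 → |·| = √(8²+8²) = √128 ≈ 11.314, ∠ = arctan(8/8) ≈ 45.00°
quadratic: (j8)² + 220·j8 + 250000 = 249936 + j1760 → |·| ≈ 2.4994e+05, ∠ ≈ 0.40°
|H| = 2500000 · 11.314 / 2.4994e+05 ≈ 113.17
Gain = 20 log₁₀(113.17) ≈ 41.07 dB
∠H = 45.00° − 0.40° = 44.60°

At s = jω = j2445:
zero (s+8): 8 + j2445 → |·| = √(8²+2445²) = √5978089 ≈ 2445, ∠ = arctan(2445/8) ≈ 89.81°
quadratic: (j2445)² + 220·j2445 + 250000 = -5728025 + j537900 → |·| ≈ 5.7532e+06, ∠ ≈ 174.64°
|H| = 2500000 · 2445 / 5.7532e+06 ≈ 1062.5
Gain = 20 log₁₀(1062.5) ≈ 60.53 dB
∠H = 89.81° − 174.64° = -84.83°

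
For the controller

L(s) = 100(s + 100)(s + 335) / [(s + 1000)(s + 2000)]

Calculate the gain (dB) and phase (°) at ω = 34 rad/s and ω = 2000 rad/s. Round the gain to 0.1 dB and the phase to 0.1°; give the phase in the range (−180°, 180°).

At s = jω = j34:
zero (s+100): 100 + j34 → |·| = √(100²+34²) = √11156 ≈ 105.62, ∠ = arctan(34/100) ≈ 18.78°
zero (s+335): 335 + j34 → |·| = √(335²+34²) = √113381 ≈ 336.72, ∠ = arctan(34/335) ≈ 5.80°
pole (s+1000): 1000 + j34 → |·| = √(1000²+34²) = √1001156 ≈ 1000.6, ∠ = arctan(34/1000) ≈ 1.95°
pole (s+2000): 2000 + j34 → |·| = √(2000²+34²) = √4001156 ≈ 2000.3, ∠ = arctan(34/2000) ≈ 0.97°
|L| = 100 · 35564 / 2.0015e+06 ≈ 1.7769
Gain = 20 log₁₀(1.7769) ≈ 4.99 dB
∠L = 24.58° − 2.92° = 21.66°

At s = jω = j2000:
zero (s+100): 100 + j2000 → |·| = √(100²+2000²) = √4010000 ≈ 2002.5, ∠ = arctan(2000/100) ≈ 87.14°
zero (s+335): 335 + j2000 → |·| = √(335²+2000²) = √4112225 ≈ 2027.9, ∠ = arctan(2000/335) ≈ 80.49°
pole (s+1000): 1000 + j2000 → |·| = √(1000²+2000²) = √5000000 ≈ 2236.1, ∠ = arctan(2000/1000) ≈ 63.43°
pole (s+2000): 2000 + j2000 → |·| = √(2000²+2000²) = √8000000 ≈ 2828.4, ∠ = arctan(2000/2000) ≈ 45.00°
|L| = 100 · 4.0609e+06 / 6.3246e+06 ≈ 64.208
Gain = 20 log₁₀(64.208) ≈ 36.15 dB
∠L = 167.63° − 108.43° = 59.20°

ω = 34: 5.0 dB, 21.7°; ω = 2000: 36.2 dB, 59.2°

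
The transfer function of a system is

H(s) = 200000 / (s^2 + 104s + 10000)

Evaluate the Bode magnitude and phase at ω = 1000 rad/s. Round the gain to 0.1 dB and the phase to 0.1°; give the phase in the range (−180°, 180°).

At s = jω = j1000:
quadratic: (j1000)² + 104·j1000 + 10000 = -990000 + j104000 → |·| ≈ 9.9545e+05, ∠ ≈ 174.00°
|H| = 200000 / 9.9545e+05 ≈ 0.20091
Gain = 20 log₁₀(0.20091) ≈ -13.94 dB
∠H = 0.00° − 174.00° = -174.00°

-13.9 dB, -174.0°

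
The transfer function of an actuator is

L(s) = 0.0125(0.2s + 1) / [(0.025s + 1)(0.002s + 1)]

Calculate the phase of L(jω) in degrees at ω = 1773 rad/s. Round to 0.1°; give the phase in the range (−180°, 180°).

-73.1°

At ω = 1773 rad/s:
zero (1 + j1773·0.2) = 1 + j354.6 → |·| ≈ 354.6, ∠ ≈ 89.84°
pole (1 + j1773·0.025) = 1 + j44.325 → |·| ≈ 44.336, ∠ ≈ 88.71°
pole (1 + j1773·0.002) = 1 + j3.546 → |·| ≈ 3.6843, ∠ ≈ 74.25°
∠L = (89.84°) − (88.71° + 74.25°) = -73.12°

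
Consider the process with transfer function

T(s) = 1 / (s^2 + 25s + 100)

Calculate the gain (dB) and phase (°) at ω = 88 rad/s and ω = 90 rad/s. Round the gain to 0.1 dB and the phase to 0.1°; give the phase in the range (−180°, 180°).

Substitute s = j88:
Numerator: 1 = 1 + j0
Denominator: (j88)^2 + 25(j88) + 100 = -7644 + j2200
|N| = √(1² + 0²) ≈ 1, ∠N ≈ 0.00°
|D| = √(7644² + 2200²) ≈ 7954.3, ∠D ≈ 163.94°
|T| = 1 / 7954.3 ≈ 0.00012572
Gain = 20 log₁₀(0.00012572) ≈ -78.01 dB
∠T = 0.00° − 163.94° = -163.94°

Substitute s = j90:
Numerator: 1 = 1 + j0
Denominator: (j90)^2 + 25(j90) + 100 = -8000 + j2250
|N| = √(1² + 0²) ≈ 1, ∠N ≈ 0.00°
|D| = √(8000² + 2250²) ≈ 8310.4, ∠D ≈ 164.29°
|T| = 1 / 8310.4 ≈ 0.00012033
Gain = 20 log₁₀(0.00012033) ≈ -78.39 dB
∠T = 0.00° − 164.29° = -164.29°

ω = 88: -78.0 dB, -163.9°; ω = 90: -78.4 dB, -164.3°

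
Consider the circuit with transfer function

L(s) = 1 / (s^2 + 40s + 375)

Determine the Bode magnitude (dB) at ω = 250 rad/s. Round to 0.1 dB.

-96.0 dB

Substitute s = j250:
Numerator: 1 = 1 + j0
Denominator: (j250)^2 + 40(j250) + 375 = -62125 + j10000
|N| = √(1² + 0²) ≈ 1, ∠N ≈ 0.00°
|D| = √(62125² + 10000²) ≈ 62925, ∠D ≈ 170.86°
|L| = 1 / 62925 ≈ 1.5892e-05
Gain = 20 log₁₀(1.5892e-05) ≈ -95.98 dB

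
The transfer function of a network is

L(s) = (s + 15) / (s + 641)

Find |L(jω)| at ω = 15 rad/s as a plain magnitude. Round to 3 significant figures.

Substitute s = j15:
Numerator: (j15) + 15 = 15 + j15
Denominator: (j15) + 641 = 641 + j15
|N| = √(15² + 15²) ≈ 21.213, ∠N ≈ 45.00°
|D| = √(641² + 15²) ≈ 641.18, ∠D ≈ 1.34°
|L| = 21.213 / 641.18 ≈ 0.033084

0.0331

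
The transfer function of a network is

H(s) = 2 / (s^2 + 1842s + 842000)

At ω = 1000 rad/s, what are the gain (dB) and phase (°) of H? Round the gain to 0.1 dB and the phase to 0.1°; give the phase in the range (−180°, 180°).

-119.3 dB, -94.9°

Substitute s = j1000:
Numerator: 2 = 2 + j0
Denominator: (j1000)^2 + 1842(j1000) + 842000 = -158000 + j1842000
|N| = √(2² + 0²) ≈ 2, ∠N ≈ 0.00°
|D| = √(158000² + 1842000²) ≈ 1.8488e+06, ∠D ≈ 94.90°
|H| = 2 / 1.8488e+06 ≈ 1.0818e-06
Gain = 20 log₁₀(1.0818e-06) ≈ -119.32 dB
∠H = 0.00° − 94.90° = -94.90°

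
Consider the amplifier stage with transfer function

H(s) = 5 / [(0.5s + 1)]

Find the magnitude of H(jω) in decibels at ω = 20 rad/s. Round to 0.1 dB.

-6.1 dB

At ω = 20 rad/s:
pole (1 + j20·0.5) = 1 + j10 → |·| ≈ 10.05, ∠ ≈ 84.29°
|H| = 5 · 1 / (10.05) ≈ 0.49751
Gain = 20 log₁₀(0.49751) ≈ -6.06 dB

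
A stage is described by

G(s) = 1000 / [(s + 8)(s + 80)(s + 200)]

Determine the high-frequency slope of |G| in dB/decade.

-60 dB/decade

Each pole contributes −20 dB/decade at high frequency; each zero contributes +20 dB/decade.
Net: 0 zero(s) − 3 pole(s) → -60 dB/decade.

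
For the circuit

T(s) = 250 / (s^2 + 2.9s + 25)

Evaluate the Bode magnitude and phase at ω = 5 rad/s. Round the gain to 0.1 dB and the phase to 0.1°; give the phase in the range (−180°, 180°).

At s = jω = j5:
quadratic: (j5)² + 2.9·j5 + 25 = 0 + j14.5 → |·| ≈ 14.5, ∠ ≈ 90.00°
|T| = 250 / 14.5 ≈ 17.241
Gain = 20 log₁₀(17.241) ≈ 24.73 dB
∠T = 0.00° − 90.00° = -90.00°

24.7 dB, -90.0°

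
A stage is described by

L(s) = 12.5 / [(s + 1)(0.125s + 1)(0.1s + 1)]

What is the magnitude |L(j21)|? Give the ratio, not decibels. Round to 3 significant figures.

0.0910

At ω = 21 rad/s:
pole (1 + j21·1) = 1 + j21 → |·| ≈ 21.024, ∠ ≈ 87.27°
pole (1 + j21·0.125) = 1 + j2.625 → |·| ≈ 2.809, ∠ ≈ 69.15°
pole (1 + j21·0.1) = 1 + j2.1 → |·| ≈ 2.3259, ∠ ≈ 64.54°
|L| = 12.5 · 1 / (21.024 · 2.809 · 2.3259) ≈ 0.091002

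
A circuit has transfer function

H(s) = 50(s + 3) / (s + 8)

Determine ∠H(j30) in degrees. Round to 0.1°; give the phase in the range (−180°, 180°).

At s = jω = j30:
zero (s+3): 3 + j30 → |·| = √(3²+30²) = √909 ≈ 30.15, ∠ = arctan(30/3) ≈ 84.29°
pole (s+8): 8 + j30 → |·| = √(8²+30²) = √964 ≈ 31.048, ∠ = arctan(30/8) ≈ 75.07°
∠H = 84.29° − 75.07° = 9.22°

9.2°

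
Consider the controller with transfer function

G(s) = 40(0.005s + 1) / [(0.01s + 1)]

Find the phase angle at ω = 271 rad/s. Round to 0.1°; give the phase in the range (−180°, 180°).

At ω = 271 rad/s:
zero (1 + j271·0.005) = 1 + j1.355 → |·| ≈ 1.6841, ∠ ≈ 53.57°
pole (1 + j271·0.01) = 1 + j2.71 → |·| ≈ 2.8886, ∠ ≈ 69.75°
∠G = (53.57°) − (69.75°) = -16.18°

-16.2°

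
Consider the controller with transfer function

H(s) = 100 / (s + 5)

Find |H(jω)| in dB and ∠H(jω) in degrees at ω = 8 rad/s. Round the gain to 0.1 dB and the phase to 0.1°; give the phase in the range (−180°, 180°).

Substitute s = j8:
Numerator: 100 = 100 + j0
Denominator: (j8) + 5 = 5 + j8
|N| = √(100² + 0²) ≈ 100, ∠N ≈ 0.00°
|D| = √(5² + 8²) ≈ 9.434, ∠D ≈ 57.99°
|H| = 100 / 9.434 ≈ 10.6
Gain = 20 log₁₀(10.6) ≈ 20.51 dB
∠H = 0.00° − 57.99° = -57.99°

20.5 dB, -58.0°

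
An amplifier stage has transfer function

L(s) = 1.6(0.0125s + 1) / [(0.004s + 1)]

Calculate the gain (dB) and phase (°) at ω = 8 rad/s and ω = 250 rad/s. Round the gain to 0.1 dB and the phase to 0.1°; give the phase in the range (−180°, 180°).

At ω = 8 rad/s:
zero (1 + j8·0.0125) = 1 + j0.1 → |·| ≈ 1.005, ∠ ≈ 5.71°
pole (1 + j8·0.004) = 1 + j0.032 → |·| ≈ 1.0005, ∠ ≈ 1.83°
|L| = 1.6 · 1.005 / (1.0005) ≈ 1.6072
Gain = 20 log₁₀(1.6072) ≈ 4.12 dB
∠L = (5.71°) − (1.83°) = 3.88°

At ω = 250 rad/s:
zero (1 + j250·0.0125) = 1 + j3.125 → |·| ≈ 3.2811, ∠ ≈ 72.26°
pole (1 + j250·0.004) = 1 + j1 → |·| ≈ 1.4142, ∠ ≈ 45.00°
|L| = 1.6 · 3.2811 / (1.4142) ≈ 3.7122
Gain = 20 log₁₀(3.7122) ≈ 11.39 dB
∠L = (72.26°) − (45.00°) = 27.26°

ω = 8: 4.1 dB, 3.9°; ω = 250: 11.4 dB, 27.3°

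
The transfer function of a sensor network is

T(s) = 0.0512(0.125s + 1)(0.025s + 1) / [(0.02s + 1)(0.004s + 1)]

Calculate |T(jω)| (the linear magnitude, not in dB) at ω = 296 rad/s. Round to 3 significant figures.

1.52

At ω = 296 rad/s:
zero (1 + j296·0.125) = 1 + j37 → |·| ≈ 37.014, ∠ ≈ 88.45°
zero (1 + j296·0.025) = 1 + j7.4 → |·| ≈ 7.4673, ∠ ≈ 82.30°
pole (1 + j296·0.02) = 1 + j5.92 → |·| ≈ 6.0039, ∠ ≈ 80.41°
pole (1 + j296·0.004) = 1 + j1.184 → |·| ≈ 1.5498, ∠ ≈ 49.82°
|T| = 0.0512 · 37.014 · 7.4673 / (6.0039 · 1.5498) ≈ 1.5209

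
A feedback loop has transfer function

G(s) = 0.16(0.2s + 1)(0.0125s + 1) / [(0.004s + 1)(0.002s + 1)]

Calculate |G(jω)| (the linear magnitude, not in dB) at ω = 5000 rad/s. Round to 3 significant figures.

At ω = 5000 rad/s:
zero (1 + j5000·0.2) = 1 + j1000 → |·| ≈ 1000, ∠ ≈ 89.94°
zero (1 + j5000·0.0125) = 1 + j62.5 → |·| ≈ 62.508, ∠ ≈ 89.08°
pole (1 + j5000·0.004) = 1 + j20 → |·| ≈ 20.025, ∠ ≈ 87.14°
pole (1 + j5000·0.002) = 1 + j10 → |·| ≈ 10.05, ∠ ≈ 84.29°
|G| = 0.16 · 1000 · 62.508 / (20.025 · 10.05) ≈ 49.695

49.7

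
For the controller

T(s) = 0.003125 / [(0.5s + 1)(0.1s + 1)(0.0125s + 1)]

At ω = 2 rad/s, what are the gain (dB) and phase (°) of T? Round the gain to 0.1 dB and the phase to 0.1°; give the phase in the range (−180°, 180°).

At ω = 2 rad/s:
pole (1 + j2·0.5) = 1 + j1 → |·| ≈ 1.4142, ∠ ≈ 45.00°
pole (1 + j2·0.1) = 1 + j0.2 → |·| ≈ 1.0198, ∠ ≈ 11.31°
pole (1 + j2·0.0125) = 1 + j0.025 → |·| ≈ 1.0003, ∠ ≈ 1.43°
|T| = 0.003125 · 1 / (1.4142 · 1.0198 · 1.0003) ≈ 0.0021662
Gain = 20 log₁₀(0.0021662) ≈ -53.29 dB
∠T = (0°) − (45.00° + 11.31° + 1.43°) = -57.74°

-53.3 dB, -57.7°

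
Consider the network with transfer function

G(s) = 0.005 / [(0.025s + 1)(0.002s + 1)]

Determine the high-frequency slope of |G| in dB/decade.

-40 dB/decade

Each pole contributes −20 dB/decade at high frequency; each zero contributes +20 dB/decade.
Net: 0 zero(s) − 2 pole(s) → -40 dB/decade.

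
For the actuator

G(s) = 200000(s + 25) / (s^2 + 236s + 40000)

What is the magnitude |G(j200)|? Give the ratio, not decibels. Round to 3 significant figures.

854

At s = jω = j200:
zero (s+25): 25 + j200 → |·| = √(25²+200²) = √40625 ≈ 201.56, ∠ = arctan(200/25) ≈ 82.87°
quadratic: (j200)² + 236·j200 + 40000 = 0 + j47200 → |·| ≈ 47200, ∠ ≈ 90.00°
|G| = 200000 · 201.56 / 47200 ≈ 854.07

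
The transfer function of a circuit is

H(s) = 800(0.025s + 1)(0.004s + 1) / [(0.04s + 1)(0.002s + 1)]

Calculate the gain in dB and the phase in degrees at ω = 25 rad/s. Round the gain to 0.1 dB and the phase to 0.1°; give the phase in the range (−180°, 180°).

56.5 dB, -10.1°

At ω = 25 rad/s:
zero (1 + j25·0.025) = 1 + j0.625 → |·| ≈ 1.1792, ∠ ≈ 32.01°
zero (1 + j25·0.004) = 1 + j0.1 → |·| ≈ 1.005, ∠ ≈ 5.71°
pole (1 + j25·0.04) = 1 + j1 → |·| ≈ 1.4142, ∠ ≈ 45.00°
pole (1 + j25·0.002) = 1 + j0.05 → |·| ≈ 1.0012, ∠ ≈ 2.86°
|H| = 800 · 1.1792 · 1.005 / (1.4142 · 1.0012) ≈ 669.59
Gain = 20 log₁₀(669.59) ≈ 56.52 dB
∠H = (32.01° + 5.71°) − (45.00° + 2.86°) = -10.14°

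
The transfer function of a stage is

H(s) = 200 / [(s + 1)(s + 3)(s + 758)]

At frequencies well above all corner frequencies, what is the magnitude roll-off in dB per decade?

Each pole contributes −20 dB/decade at high frequency; each zero contributes +20 dB/decade.
Net: 0 zero(s) − 3 pole(s) → -60 dB/decade.

-60 dB/decade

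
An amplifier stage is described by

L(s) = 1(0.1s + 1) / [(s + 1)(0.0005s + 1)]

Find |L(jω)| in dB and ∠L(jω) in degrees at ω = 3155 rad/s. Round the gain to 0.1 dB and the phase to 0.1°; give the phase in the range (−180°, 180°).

At ω = 3155 rad/s:
zero (1 + j3155·0.1) = 1 + j315.5 → |·| ≈ 315.5, ∠ ≈ 89.82°
pole (1 + j3155·1) = 1 + j3155 → |·| ≈ 3155, ∠ ≈ 89.98°
pole (1 + j3155·0.0005) = 1 + j1.5775 → |·| ≈ 1.8678, ∠ ≈ 57.63°
|L| = 1 · 315.5 / (3155 · 1.8678) ≈ 0.053539
Gain = 20 log₁₀(0.053539) ≈ -25.43 dB
∠L = (89.82°) − (89.98° + 57.63°) = -57.79°

-25.4 dB, -57.8°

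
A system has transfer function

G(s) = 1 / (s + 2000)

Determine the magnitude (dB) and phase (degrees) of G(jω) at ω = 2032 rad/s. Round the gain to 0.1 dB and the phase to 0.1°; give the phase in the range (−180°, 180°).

-69.1 dB, -45.5°

At s = jω = j2032:
pole (s+2000): 2000 + j2032 → |·| = √(2000²+2032²) = √8129024 ≈ 2851.1, ∠ = arctan(2032/2000) ≈ 45.45°
|G| = 1 / 2851.1 ≈ 0.00035074
Gain = 20 log₁₀(0.00035074) ≈ -69.10 dB
∠G = 0.00° − 45.45° = -45.45°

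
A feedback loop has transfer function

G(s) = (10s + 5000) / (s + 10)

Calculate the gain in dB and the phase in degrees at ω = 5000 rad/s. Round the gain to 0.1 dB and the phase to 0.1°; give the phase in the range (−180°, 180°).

20.0 dB, -5.6°

Substitute s = j5000:
Numerator: 10(j5000) + 5000 = 5000 + j50000
Denominator: (j5000) + 10 = 10 + j5000
|N| = √(5000² + 50000²) ≈ 50249, ∠N ≈ 84.29°
|D| = √(10² + 5000²) ≈ 5000, ∠D ≈ 89.89°
|G| = 50249 / 5000 ≈ 10.05
Gain = 20 log₁₀(10.05) ≈ 20.04 dB
∠G = 84.29° − 89.89° = -5.60°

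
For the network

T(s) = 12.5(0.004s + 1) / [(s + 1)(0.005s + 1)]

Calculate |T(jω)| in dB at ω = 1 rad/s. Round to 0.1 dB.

At ω = 1 rad/s:
zero (1 + j1·0.004) = 1 + j0.004 → |·| ≈ 1, ∠ ≈ 0.23°
pole (1 + j1·1) = 1 + j1 → |·| ≈ 1.4142, ∠ ≈ 45.00°
pole (1 + j1·0.005) = 1 + j0.005 → |·| ≈ 1, ∠ ≈ 0.29°
|T| = 12.5 · 1 / (1.4142 · 1) ≈ 8.8389
Gain = 20 log₁₀(8.8389) ≈ 18.93 dB

18.9 dB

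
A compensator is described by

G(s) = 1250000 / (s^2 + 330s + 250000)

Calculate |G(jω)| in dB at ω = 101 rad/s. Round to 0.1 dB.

At s = jω = j101:
quadratic: (j101)² + 330·j101 + 250000 = 239799 + j33330 → |·| ≈ 2.421e+05, ∠ ≈ 7.91°
|G| = 1250000 / 2.421e+05 ≈ 5.1632
Gain = 20 log₁₀(5.1632) ≈ 14.26 dB

14.3 dB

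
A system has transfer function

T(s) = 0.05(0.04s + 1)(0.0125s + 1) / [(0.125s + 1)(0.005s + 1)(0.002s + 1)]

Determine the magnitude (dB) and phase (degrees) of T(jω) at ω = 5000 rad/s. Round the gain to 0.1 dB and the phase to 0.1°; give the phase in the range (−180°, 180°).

At ω = 5000 rad/s:
zero (1 + j5000·0.04) = 1 + j200 → |·| ≈ 200, ∠ ≈ 89.71°
zero (1 + j5000·0.0125) = 1 + j62.5 → |·| ≈ 62.508, ∠ ≈ 89.08°
pole (1 + j5000·0.125) = 1 + j625 → |·| ≈ 625, ∠ ≈ 89.91°
pole (1 + j5000·0.005) = 1 + j25 → |·| ≈ 25.02, ∠ ≈ 87.71°
pole (1 + j5000·0.002) = 1 + j10 → |·| ≈ 10.05, ∠ ≈ 84.29°
|T| = 0.05 · 200 · 62.508 / (625 · 25.02 · 10.05) ≈ 0.0039774
Gain = 20 log₁₀(0.0039774) ≈ -48.01 dB
∠T = (89.71° + 89.08°) − (89.91° + 87.71° + 84.29°) = -83.12°

-48.0 dB, -83.1°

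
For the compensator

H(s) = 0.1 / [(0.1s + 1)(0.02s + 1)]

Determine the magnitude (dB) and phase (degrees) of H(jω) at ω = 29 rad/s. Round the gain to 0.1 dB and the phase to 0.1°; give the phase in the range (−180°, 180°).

-31.0 dB, -101.1°

At ω = 29 rad/s:
pole (1 + j29·0.1) = 1 + j2.9 → |·| ≈ 3.0676, ∠ ≈ 70.97°
pole (1 + j29·0.02) = 1 + j0.58 → |·| ≈ 1.156, ∠ ≈ 30.11°
|H| = 0.1 · 1 / (3.0676 · 1.156) ≈ 0.0282
Gain = 20 log₁₀(0.0282) ≈ -31.00 dB
∠H = (0°) − (70.97° + 30.11°) = -101.08°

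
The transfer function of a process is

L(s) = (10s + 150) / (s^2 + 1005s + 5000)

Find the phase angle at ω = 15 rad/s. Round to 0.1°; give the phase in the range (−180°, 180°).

-27.4°

Substitute s = j15:
Numerator: 10(j15) + 150 = 150 + j150
Denominator: (j15)^2 + 1005(j15) + 5000 = 4775 + j15075
|N| = √(150² + 150²) ≈ 212.13, ∠N ≈ 45.00°
|D| = √(4775² + 15075²) ≈ 15813, ∠D ≈ 72.42°
∠L = 45.00° − 72.42° = -27.42°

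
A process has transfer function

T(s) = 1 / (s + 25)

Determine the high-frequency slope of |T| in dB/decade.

-20 dB/decade

Each pole contributes −20 dB/decade at high frequency; each zero contributes +20 dB/decade.
Net: 0 zero(s) − 1 pole(s) → -20 dB/decade.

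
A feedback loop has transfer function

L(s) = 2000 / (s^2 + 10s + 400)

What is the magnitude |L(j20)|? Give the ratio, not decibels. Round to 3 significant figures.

10.0

At s = jω = j20:
quadratic: (j20)² + 10·j20 + 400 = 0 + j200 → |·| ≈ 200, ∠ ≈ 90.00°
|L| = 2000 / 200 ≈ 10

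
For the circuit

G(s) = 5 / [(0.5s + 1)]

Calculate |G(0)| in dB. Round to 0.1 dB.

14.0 dB

G(0) = 5 · 1 / 1 = 5
20 log₁₀(5) ≈ 13.98 dB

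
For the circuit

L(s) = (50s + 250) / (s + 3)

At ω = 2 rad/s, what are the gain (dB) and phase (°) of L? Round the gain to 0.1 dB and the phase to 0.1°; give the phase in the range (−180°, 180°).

37.5 dB, -11.9°

Substitute s = j2:
Numerator: 50(j2) + 250 = 250 + j100
Denominator: (j2) + 3 = 3 + j2
|N| = √(250² + 100²) ≈ 269.26, ∠N ≈ 21.80°
|D| = √(3² + 2²) ≈ 3.6056, ∠D ≈ 33.69°
|L| = 269.26 / 3.6056 ≈ 74.678
Gain = 20 log₁₀(74.678) ≈ 37.46 dB
∠L = 21.80° − 33.69° = -11.89°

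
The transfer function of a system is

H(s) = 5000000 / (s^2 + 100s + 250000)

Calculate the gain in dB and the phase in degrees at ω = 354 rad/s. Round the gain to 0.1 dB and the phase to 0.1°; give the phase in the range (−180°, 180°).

31.7 dB, -15.9°

At s = jω = j354:
quadratic: (j354)² + 100·j354 + 250000 = 124684 + j35400 → |·| ≈ 1.2961e+05, ∠ ≈ 15.85°
|H| = 5000000 / 1.2961e+05 ≈ 38.577
Gain = 20 log₁₀(38.577) ≈ 31.73 dB
∠H = 0.00° − 15.85° = -15.85°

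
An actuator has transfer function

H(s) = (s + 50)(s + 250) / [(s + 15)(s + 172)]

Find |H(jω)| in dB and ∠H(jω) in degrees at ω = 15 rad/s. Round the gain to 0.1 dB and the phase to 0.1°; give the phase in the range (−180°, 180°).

At s = jω = j15:
zero (s+50): 50 + j15 → |·| = √(50²+15²) = √2725 ≈ 52.202, ∠ = arctan(15/50) ≈ 16.70°
zero (s+250): 250 + j15 → |·| = √(250²+15²) = √62725 ≈ 250.45, ∠ = arctan(15/250) ≈ 3.43°
pole (s+15): 15 + j15 → |·| = √(15²+15²) = √450 ≈ 21.213, ∠ = arctan(15/15) ≈ 45.00°
pole (s+172): 172 + j15 → |·| = √(172²+15²) = √29809 ≈ 172.65, ∠ = arctan(15/172) ≈ 4.98°
|H| = 1 · 13074 / 3662.4 ≈ 3.5698
Gain = 20 log₁₀(3.5698) ≈ 11.05 dB
∠H = 20.13° − 49.98° = -29.85°

11.1 dB, -29.9°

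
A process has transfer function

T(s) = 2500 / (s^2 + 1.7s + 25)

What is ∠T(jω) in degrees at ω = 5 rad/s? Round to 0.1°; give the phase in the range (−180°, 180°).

-90.0°

At s = jω = j5:
quadratic: (j5)² + 1.7·j5 + 25 = 0 + j8.5 → |·| ≈ 8.5, ∠ ≈ 90.00°
∠T = 0.00° − 90.00° = -90.00°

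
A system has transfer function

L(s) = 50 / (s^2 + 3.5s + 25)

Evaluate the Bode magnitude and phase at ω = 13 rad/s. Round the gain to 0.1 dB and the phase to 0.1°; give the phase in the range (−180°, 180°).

-9.6 dB, -162.5°

At s = jω = j13:
quadratic: (j13)² + 3.5·j13 + 25 = -144 + j45.5 → |·| ≈ 151.02, ∠ ≈ 162.46°
|L| = 50 / 151.02 ≈ 0.33108
Gain = 20 log₁₀(0.33108) ≈ -9.60 dB
∠L = 0.00° − 162.46° = -162.46°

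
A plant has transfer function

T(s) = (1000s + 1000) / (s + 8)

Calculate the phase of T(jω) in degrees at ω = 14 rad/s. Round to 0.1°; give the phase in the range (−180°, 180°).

Substitute s = j14:
Numerator: 1000(j14) + 1000 = 1000 + j14000
Denominator: (j14) + 8 = 8 + j14
|N| = √(1000² + 14000²) ≈ 14036, ∠N ≈ 85.91°
|D| = √(8² + 14²) ≈ 16.125, ∠D ≈ 60.26°
∠T = 85.91° − 60.26° = 25.65°

25.7°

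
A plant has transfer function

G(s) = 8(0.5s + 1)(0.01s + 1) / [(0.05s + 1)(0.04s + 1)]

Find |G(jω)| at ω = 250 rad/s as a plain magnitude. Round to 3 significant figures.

21.4

At ω = 250 rad/s:
zero (1 + j250·0.5) = 1 + j125 → |·| ≈ 125, ∠ ≈ 89.54°
zero (1 + j250·0.01) = 1 + j2.5 → |·| ≈ 2.6926, ∠ ≈ 68.20°
pole (1 + j250·0.05) = 1 + j12.5 → |·| ≈ 12.54, ∠ ≈ 85.43°
pole (1 + j250·0.04) = 1 + j10 → |·| ≈ 10.05, ∠ ≈ 84.29°
|G| = 8 · 125 · 2.6926 / (12.54 · 10.05) ≈ 21.365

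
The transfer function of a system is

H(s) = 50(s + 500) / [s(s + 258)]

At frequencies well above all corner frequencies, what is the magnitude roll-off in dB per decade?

-20 dB/decade

Each pole contributes −20 dB/decade at high frequency; each zero contributes +20 dB/decade.
Net: 1 zero(s) − 2 pole(s) → -20 dB/decade.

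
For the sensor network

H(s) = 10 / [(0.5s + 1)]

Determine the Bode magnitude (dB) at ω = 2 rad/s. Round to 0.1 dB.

17.0 dB

At ω = 2 rad/s:
pole (1 + j2·0.5) = 1 + j1 → |·| ≈ 1.4142, ∠ ≈ 45.00°
|H| = 10 · 1 / (1.4142) ≈ 7.0711
Gain = 20 log₁₀(7.0711) ≈ 16.99 dB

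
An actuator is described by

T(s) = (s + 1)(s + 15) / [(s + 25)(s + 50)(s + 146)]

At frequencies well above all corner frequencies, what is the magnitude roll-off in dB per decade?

Each pole contributes −20 dB/decade at high frequency; each zero contributes +20 dB/decade.
Net: 2 zero(s) − 3 pole(s) → -20 dB/decade.

-20 dB/decade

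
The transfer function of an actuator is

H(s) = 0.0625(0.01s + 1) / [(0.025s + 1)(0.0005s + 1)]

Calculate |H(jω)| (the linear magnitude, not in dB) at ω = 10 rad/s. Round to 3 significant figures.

At ω = 10 rad/s:
zero (1 + j10·0.01) = 1 + j0.1 → |·| ≈ 1.005, ∠ ≈ 5.71°
pole (1 + j10·0.025) = 1 + j0.25 → |·| ≈ 1.0308, ∠ ≈ 14.04°
pole (1 + j10·0.0005) = 1 + j0.005 → |·| ≈ 1, ∠ ≈ 0.29°
|H| = 0.0625 · 1.005 / (1.0308 · 1) ≈ 0.060936

0.0609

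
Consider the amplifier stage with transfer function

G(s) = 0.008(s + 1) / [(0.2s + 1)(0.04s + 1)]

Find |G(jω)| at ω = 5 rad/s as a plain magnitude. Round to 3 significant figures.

0.0283

At ω = 5 rad/s:
zero (1 + j5·1) = 1 + j5 → |·| ≈ 5.099, ∠ ≈ 78.69°
pole (1 + j5·0.2) = 1 + j1 → |·| ≈ 1.4142, ∠ ≈ 45.00°
pole (1 + j5·0.04) = 1 + j0.2 → |·| ≈ 1.0198, ∠ ≈ 11.31°
|G| = 0.008 · 5.099 / (1.4142 · 1.0198) ≈ 0.028285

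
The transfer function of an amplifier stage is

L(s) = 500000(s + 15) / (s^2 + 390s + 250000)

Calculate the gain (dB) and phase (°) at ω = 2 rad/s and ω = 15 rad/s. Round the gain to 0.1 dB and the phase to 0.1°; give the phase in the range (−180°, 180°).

At s = jω = j2:
zero (s+15): 15 + j2 → |·| = √(15²+2²) = √229 ≈ 15.133, ∠ = arctan(2/15) ≈ 7.59°
quadratic: (j2)² + 390·j2 + 250000 = 249996 + j780 → |·| ≈ 2.5e+05, ∠ ≈ 0.18°
|L| = 500000 · 15.133 / 2.5e+05 ≈ 30.266
Gain = 20 log₁₀(30.266) ≈ 29.62 dB
∠L = 7.59° − 0.18° = 7.41°

At s = jω = j15:
zero (s+15): 15 + j15 → |·| = √(15²+15²) = √450 ≈ 21.213, ∠ = arctan(15/15) ≈ 45.00°
quadratic: (j15)² + 390·j15 + 250000 = 249775 + j5850 → |·| ≈ 2.4984e+05, ∠ ≈ 1.34°
|L| = 500000 · 21.213 / 2.4984e+05 ≈ 42.453
Gain = 20 log₁₀(42.453) ≈ 32.56 dB
∠L = 45.00° − 1.34° = 43.66°

ω = 2: 29.6 dB, 7.4°; ω = 15: 32.6 dB, 43.7°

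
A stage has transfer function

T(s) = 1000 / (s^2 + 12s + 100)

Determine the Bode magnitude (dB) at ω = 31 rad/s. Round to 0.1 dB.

0.6 dB

At s = jω = j31:
quadratic: (j31)² + 12·j31 + 100 = -861 + j372 → |·| ≈ 937.93, ∠ ≈ 156.63°
|T| = 1000 / 937.93 ≈ 1.0662
Gain = 20 log₁₀(1.0662) ≈ 0.56 dB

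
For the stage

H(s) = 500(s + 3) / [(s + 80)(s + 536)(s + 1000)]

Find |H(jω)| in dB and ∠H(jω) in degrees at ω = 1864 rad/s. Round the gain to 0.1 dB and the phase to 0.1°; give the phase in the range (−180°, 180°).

-78.3 dB, -133.4°

At s = jω = j1864:
zero (s+3): 3 + j1864 → |·| = √(3²+1864²) = √3474505 ≈ 1864, ∠ = arctan(1864/3) ≈ 89.91°
pole (s+80): 80 + j1864 → |·| = √(80²+1864²) = √3480896 ≈ 1865.7, ∠ = arctan(1864/80) ≈ 87.54°
pole (s+536): 536 + j1864 → |·| = √(536²+1864²) = √3761792 ≈ 1939.5, ∠ = arctan(1864/536) ≈ 73.96°
pole (s+1000): 1000 + j1864 → |·| = √(1000²+1864²) = √4474496 ≈ 2115.3, ∠ = arctan(1864/1000) ≈ 61.79°
|H| = 500 · 1864 / 7.6543e+09 ≈ 0.00012176
Gain = 20 log₁₀(0.00012176) ≈ -78.29 dB
∠H = 89.91° − 223.29° = -133.38°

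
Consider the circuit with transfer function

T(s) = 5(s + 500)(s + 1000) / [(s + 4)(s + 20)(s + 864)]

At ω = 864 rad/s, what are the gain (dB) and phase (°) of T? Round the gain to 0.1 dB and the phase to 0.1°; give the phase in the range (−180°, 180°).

-42.8 dB, -122.6°

At s = jω = j864:
zero (s+500): 500 + j864 → |·| = √(500²+864²) = √996496 ≈ 998.25, ∠ = arctan(864/500) ≈ 59.94°
zero (s+1000): 1000 + j864 → |·| = √(1000²+864²) = √1746496 ≈ 1321.6, ∠ = arctan(864/1000) ≈ 40.83°
pole (s+4): 4 + j864 → |·| = √(4²+864²) = √746512 ≈ 864.01, ∠ = arctan(864/4) ≈ 89.73°
pole (s+20): 20 + j864 → |·| = √(20²+864²) = √746896 ≈ 864.23, ∠ = arctan(864/20) ≈ 88.67°
pole (s+864): 864 + j864 → |·| = √(864²+864²) = √1492992 ≈ 1221.9, ∠ = arctan(864/864) ≈ 45.00°
|T| = 5 · 1.3193e+06 / 9.124e+08 ≈ 0.0072298
Gain = 20 log₁₀(0.0072298) ≈ -42.82 dB
∠T = 100.77° − 223.40° = -122.63°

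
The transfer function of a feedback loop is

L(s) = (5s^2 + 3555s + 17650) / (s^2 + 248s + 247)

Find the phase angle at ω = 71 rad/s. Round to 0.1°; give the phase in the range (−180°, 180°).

-13.5°

Substitute s = j71:
Numerator: 5(j71)^2 + 3555(j71) + 17650 = -7555 + j252405
Denominator: (j71)^2 + 248(j71) + 247 = -4794 + j17608
|N| = √(7555² + 252405²) ≈ 2.5252e+05, ∠N ≈ 91.71°
|D| = √(4794² + 17608²) ≈ 18249, ∠D ≈ 105.23°
∠L = 91.71° − 105.23° = -13.52°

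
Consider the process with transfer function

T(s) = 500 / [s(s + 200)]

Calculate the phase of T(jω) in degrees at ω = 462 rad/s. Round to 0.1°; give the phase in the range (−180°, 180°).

-156.6°

At s = jω = j462:
pole (s+200): 200 + j462 → |·| = √(200²+462²) = √253444 ≈ 503.43, ∠ = arctan(462/200) ≈ 66.59°
pole at origin: |s| = 462, ∠ = 90.00° (in denominator)
∠T = 0.00° − 156.59° = -156.59°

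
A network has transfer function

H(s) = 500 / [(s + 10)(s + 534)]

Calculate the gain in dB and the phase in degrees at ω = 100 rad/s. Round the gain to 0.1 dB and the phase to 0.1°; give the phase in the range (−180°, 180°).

At s = jω = j100:
pole (s+10): 10 + j100 → |·| = √(10²+100²) = √10100 ≈ 100.5, ∠ = arctan(100/10) ≈ 84.29°
pole (s+534): 534 + j100 → |·| = √(534²+100²) = √295156 ≈ 543.28, ∠ = arctan(100/534) ≈ 10.61°
|H| = 500 / 54600 ≈ 0.0091575
Gain = 20 log₁₀(0.0091575) ≈ -40.76 dB
∠H = 0.00° − 94.90° = -94.90°

-40.8 dB, -94.9°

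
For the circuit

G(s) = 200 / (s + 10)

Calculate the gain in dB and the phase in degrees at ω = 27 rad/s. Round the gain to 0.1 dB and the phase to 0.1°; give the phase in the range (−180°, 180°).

16.8 dB, -69.7°

At s = jω = j27:
pole (s+10): 10 + j27 → |·| = √(10²+27²) = √829 ≈ 28.792, ∠ = arctan(27/10) ≈ 69.68°
|G| = 200 / 28.792 ≈ 6.9464
Gain = 20 log₁₀(6.9464) ≈ 16.84 dB
∠G = 0.00° − 69.68° = -69.68°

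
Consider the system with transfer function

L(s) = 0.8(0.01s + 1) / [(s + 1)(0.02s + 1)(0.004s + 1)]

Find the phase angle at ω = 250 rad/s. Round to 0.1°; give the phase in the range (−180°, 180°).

-145.3°

At ω = 250 rad/s:
zero (1 + j250·0.01) = 1 + j2.5 → |·| ≈ 2.6926, ∠ ≈ 68.20°
pole (1 + j250·1) = 1 + j250 → |·| ≈ 250, ∠ ≈ 89.77°
pole (1 + j250·0.02) = 1 + j5 → |·| ≈ 5.099, ∠ ≈ 78.69°
pole (1 + j250·0.004) = 1 + j1 → |·| ≈ 1.4142, ∠ ≈ 45.00°
∠L = (68.20°) − (89.77° + 78.69° + 45.00°) = -145.26°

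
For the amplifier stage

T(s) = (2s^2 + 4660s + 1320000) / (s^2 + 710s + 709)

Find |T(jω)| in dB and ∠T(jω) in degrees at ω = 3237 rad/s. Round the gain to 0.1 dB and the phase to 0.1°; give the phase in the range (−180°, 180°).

7.3 dB, -25.2°

Substitute s = j3237:
Numerator: 2(j3237)^2 + 4660(j3237) + 1320000 = -19636338 + j15084420
Denominator: (j3237)^2 + 710(j3237) + 709 = -10477460 + j2298270
|N| = √(19636338² + 15084420²) ≈ 2.4761e+07, ∠N ≈ 142.47°
|D| = √(10477460² + 2298270²) ≈ 1.0727e+07, ∠D ≈ 167.63°
|T| = 2.4761e+07 / 1.0727e+07 ≈ 2.3083
Gain = 20 log₁₀(2.3083) ≈ 7.27 dB
∠T = 142.47° − 167.63° = -25.16°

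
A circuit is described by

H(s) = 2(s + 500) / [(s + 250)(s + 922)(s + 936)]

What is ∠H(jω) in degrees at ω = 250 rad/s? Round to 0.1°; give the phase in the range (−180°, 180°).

At s = jω = j250:
zero (s+500): 500 + j250 → |·| = √(500²+250²) = √312500 ≈ 559.02, ∠ = arctan(250/500) ≈ 26.57°
pole (s+250): 250 + j250 → |·| = √(250²+250²) = √125000 ≈ 353.55, ∠ = arctan(250/250) ≈ 45.00°
pole (s+922): 922 + j250 → |·| = √(922²+250²) = √912584 ≈ 955.29, ∠ = arctan(250/922) ≈ 15.17°
pole (s+936): 936 + j250 → |·| = √(936²+250²) = √938596 ≈ 968.81, ∠ = arctan(250/936) ≈ 14.95°
∠H = 26.57° − 75.12° = -48.55°

-48.6°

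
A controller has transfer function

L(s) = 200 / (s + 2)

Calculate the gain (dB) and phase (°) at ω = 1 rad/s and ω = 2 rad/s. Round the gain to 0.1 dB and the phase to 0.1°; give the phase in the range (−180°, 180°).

At s = jω = j1:
pole (s+2): 2 + j1 → |·| = √(2²+1²) = √5 ≈ 2.2361, ∠ = arctan(1/2) ≈ 26.57°
|L| = 200 / 2.2361 ≈ 89.441
Gain = 20 log₁₀(89.441) ≈ 39.03 dB
∠L = 0.00° − 26.57° = -26.57°

At s = jω = j2:
pole (s+2): 2 + j2 → |·| = √(2²+2²) = √8 ≈ 2.8284, ∠ = arctan(2/2) ≈ 45.00°
|L| = 200 / 2.8284 ≈ 70.711
Gain = 20 log₁₀(70.711) ≈ 36.99 dB
∠L = 0.00° − 45.00° = -45.00°

ω = 1: 39.0 dB, -26.6°; ω = 2: 37.0 dB, -45.0°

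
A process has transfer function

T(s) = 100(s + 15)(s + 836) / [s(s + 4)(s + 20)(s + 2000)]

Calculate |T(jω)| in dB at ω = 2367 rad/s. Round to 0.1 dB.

-96.8 dB

At s = jω = j2367:
zero (s+15): 15 + j2367 → |·| = √(15²+2367²) = √5602914 ≈ 2367, ∠ = arctan(2367/15) ≈ 89.64°
zero (s+836): 836 + j2367 → |·| = √(836²+2367²) = √6301585 ≈ 2510.3, ∠ = arctan(2367/836) ≈ 70.55°
pole (s+4): 4 + j2367 → |·| = √(4²+2367²) = √5602705 ≈ 2367, ∠ = arctan(2367/4) ≈ 89.90°
pole (s+20): 20 + j2367 → |·| = √(20²+2367²) = √5603089 ≈ 2367.1, ∠ = arctan(2367/20) ≈ 89.52°
pole (s+2000): 2000 + j2367 → |·| = √(2000²+2367²) = √9602689 ≈ 3098.8, ∠ = arctan(2367/2000) ≈ 49.80°
pole at origin: |s| = 2367, ∠ = 90.00° (in denominator)
|T| = 100 · 5.9419e+06 / 4.1097e+13 ≈ 1.4458e-05
Gain = 20 log₁₀(1.4458e-05) ≈ -96.80 dB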